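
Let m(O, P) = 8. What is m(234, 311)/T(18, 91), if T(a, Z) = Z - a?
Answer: 8/73 ≈ 0.10959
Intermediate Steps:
m(234, 311)/T(18, 91) = 8/(91 - 1*18) = 8/(91 - 18) = 8/73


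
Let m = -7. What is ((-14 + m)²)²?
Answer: 194481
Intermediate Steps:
((-14 + m)²)² = ((-14 - 7)²)² = ((-21)²)² = 441² = 194481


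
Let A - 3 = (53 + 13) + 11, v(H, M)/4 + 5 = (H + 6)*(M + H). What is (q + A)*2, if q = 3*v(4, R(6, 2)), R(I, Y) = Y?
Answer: 1480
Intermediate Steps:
v(H, M) = -20 + 4*(6 + H)*(H + M) (v(H, M) = -20 + 4*((H + 6)*(M + H)) = -20 + 4*((6 + H)*(H + M)) = -20 + 4*(6 + H)*(H + M))
A = 80 (A = 3 + ((53 + 13) + 11) = 3 + (66 + 11) = 3 + 77 = 80)
q = 660 (q = 3*(-20 + 4*4**2 + 24*4 + 24*2 + 4*4*2) = 3*(-20 + 4*16 + 96 + 48 + 32) = 3*(-20 + 64 + 96 + 48 + 32) = 3*220 = 660)
(q + A)*2 = (660 + 80)*2 = 740*2 = 1480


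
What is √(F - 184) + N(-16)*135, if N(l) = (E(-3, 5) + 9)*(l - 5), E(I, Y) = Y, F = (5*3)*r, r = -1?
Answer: -39690 + I*√199 ≈ -39690.0 + 14.107*I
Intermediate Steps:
F = -15 (F = (5*3)*(-1) = 15*(-1) = -15)
N(l) = -70 + 14*l (N(l) = (5 + 9)*(l - 5) = 14*(-5 + l) = -70 + 14*l)
√(F - 184) + N(-16)*135 = √(-15 - 184) + (-70 + 14*(-16))*135 = √(-199) + (-70 - 224)*135 = I*√199 - 294*135 = I*√199 - 39690 = -39690 + I*√199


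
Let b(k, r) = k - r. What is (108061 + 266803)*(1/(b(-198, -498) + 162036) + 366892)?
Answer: 1395426078895877/10146 ≈ 1.3753e+11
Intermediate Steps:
(108061 + 266803)*(1/(b(-198, -498) + 162036) + 366892) = (108061 + 266803)*(1/((-198 - 1*(-498)) + 162036) + 366892) = 374864*(1/((-198 + 498) + 162036) + 366892) = 374864*(1/(300 + 162036) + 366892) = 374864*(1/162336 + 366892) = 374864*(59559779713/162336) = 1395426078895877/10146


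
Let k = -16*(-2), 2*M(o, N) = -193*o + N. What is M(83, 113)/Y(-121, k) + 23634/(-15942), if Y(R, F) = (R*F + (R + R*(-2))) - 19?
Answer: 6281091/10016890 ≈ 0.62705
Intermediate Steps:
M(o, N) = N/2 - 193*o/2 (M(o, N) = (-193*o + N)/2 = (N - 193*o)/2 = N/2 - 193*o/2)
k = 32
Y(R, F) = -19 - R + F*R (Y(R, F) = (F*R + (R - 2*R)) - 19 = (F*R - R) - 19 = (-R + F*R) - 19 = -19 - R + F*R)
M(83, 113)/Y(-121, k) + 23634/(-15942) = ((½)*113 - 193/2*83)/(-19 - 1*(-121) + 32*(-121)) + 23634/(-15942) = (113/2 - 16019/2)/(-19 + 121 - 3872) + 23634*(-1/15942) = -7953/(-3770) - 3939/2657 = -7953*(-1/3770) - 3939/2657 = 7953/3770 - 3939/2657 = 6281091/10016890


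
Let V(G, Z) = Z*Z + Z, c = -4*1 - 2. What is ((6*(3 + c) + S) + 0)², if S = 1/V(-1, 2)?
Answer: 11449/36 ≈ 318.03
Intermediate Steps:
c = -6 (c = -4 - 2 = -6)
V(G, Z) = Z + Z² (V(G, Z) = Z² + Z = Z + Z²)
S = ⅙ (S = 1/(2*(1 + 2)) = 1/(2*3) = 1/6 = ⅙ ≈ 0.16667)
((6*(3 + c) + S) + 0)² = ((6*(3 - 6) + ⅙) + 0)² = ((6*(-3) + ⅙) + 0)² = ((-18 + ⅙) + 0)² = (-107/6 + 0)² = (-107/6)² = 11449/36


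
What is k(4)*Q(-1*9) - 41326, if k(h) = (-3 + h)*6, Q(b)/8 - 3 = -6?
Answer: -41470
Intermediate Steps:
Q(b) = -24 (Q(b) = 24 + 8*(-6) = 24 - 48 = -24)
k(h) = -18 + 6*h
k(4)*Q(-1*9) - 41326 = (-18 + 6*4)*(-24) - 41326 = (-18 + 24)*(-24) - 41326 = 6*(-24) - 41326 = -144 - 41326 = -41470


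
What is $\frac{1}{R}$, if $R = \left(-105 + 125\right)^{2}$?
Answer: $\frac{1}{400} \approx 0.0025$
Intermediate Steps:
$R = 400$ ($R = 20^{2} = 400$)
$\frac{1}{R} = \frac{1}{400}$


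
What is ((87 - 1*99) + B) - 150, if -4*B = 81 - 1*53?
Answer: -169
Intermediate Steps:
B = -7 (B = -(81 - 1*53)/4 = -(81 - 53)/4 = -1/4*28 = -7)
((87 - 1*99) + B) - 150 = ((87 - 1*99) - 7) - 150 = ((87 - 99) - 7) - 150 = (-12 - 7) - 150 = -19 - 150 = -169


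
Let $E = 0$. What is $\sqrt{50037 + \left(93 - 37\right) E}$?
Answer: $\sqrt{50037} \approx 223.69$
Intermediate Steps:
$\sqrt{50037 + \left(93 - 37\right) E} = \sqrt{50037 + \left(93 - 37\right) 0} = \sqrt{50037 + 56 \cdot 0} = \sqrt{50037 + 0} = \sqrt{50037}$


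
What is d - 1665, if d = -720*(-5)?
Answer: 1935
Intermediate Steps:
d = 3600
d - 1665 = 3600 - 1665 = 1935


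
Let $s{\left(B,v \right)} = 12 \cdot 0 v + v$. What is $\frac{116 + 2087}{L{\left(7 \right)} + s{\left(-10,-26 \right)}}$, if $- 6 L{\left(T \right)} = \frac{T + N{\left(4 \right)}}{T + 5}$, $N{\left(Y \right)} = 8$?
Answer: $- \frac{52872}{629} \approx -84.057$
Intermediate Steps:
$s{\left(B,v \right)} = v$ ($s{\left(B,v \right)} = 0 v + v = 0 + v = v$)
$L{\left(T \right)} = - \frac{8 + T}{6 \left(5 + T\right)}$ ($L{\left(T \right)} = - \frac{\frac{1}{T + 5} \left(T + 8\right)}{6} = - \frac{\frac{1}{5 + T} \left(8 + T\right)}{6} = - \frac{8 + T}{6 \left(5 + T\right)}$)
$\frac{116 + 2087}{L{\left(7 \right)} + s{\left(-10,-26 \right)}} = \frac{116 + 2087}{\frac{-8 - 7}{6 \left(5 + 7\right)} - 26} = \frac{2203}{\frac{-8 - 7}{6 \cdot 12} - 26} = \frac{2203}{\frac{1}{6} \cdot \frac{1}{12} \left(-15\right) - 26} = \frac{2203}{- \frac{5}{24} - 26} = \frac{2203}{- \frac{629}{24}} = 2203 \left(- \frac{24}{629}\right) = - \frac{52872}{629}$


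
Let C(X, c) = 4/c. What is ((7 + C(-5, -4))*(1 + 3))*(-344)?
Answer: -8256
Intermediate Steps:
((7 + C(-5, -4))*(1 + 3))*(-344) = ((7 + 4/(-4))*(1 + 3))*(-344) = ((7 + 4*(-¼))*4)*(-344) = ((7 - 1)*4)*(-344) = (6*4)*(-344) = 24*(-344) = -8256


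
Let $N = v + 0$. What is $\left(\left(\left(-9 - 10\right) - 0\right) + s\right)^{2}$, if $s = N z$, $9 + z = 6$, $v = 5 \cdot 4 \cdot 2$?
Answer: $19321$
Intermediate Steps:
$v = 40$ ($v = 20 \cdot 2 = 40$)
$z = -3$ ($z = -9 + 6 = -3$)
$N = 40$ ($N = 40 + 0 = 40$)
$s = -120$ ($s = 40 \left(-3\right) = -120$)
$\left(\left(\left(-9 - 10\right) - 0\right) + s\right)^{2} = \left(\left(\left(-9 - 10\right) - 0\right) - 120\right)^{2} = \left(\left(-19 + 0\right) - 120\right)^{2} = \left(-19 - 120\right)^{2} = \left(-139\right)^{2} = 19321$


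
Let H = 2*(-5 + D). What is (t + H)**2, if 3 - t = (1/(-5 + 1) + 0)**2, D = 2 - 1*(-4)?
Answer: 6241/256 ≈ 24.379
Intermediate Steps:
D = 6 (D = 2 + 4 = 6)
H = 2 (H = 2*(-5 + 6) = 2*1 = 2)
t = 47/16 (t = 3 - (1/(-5 + 1) + 0)**2 = 3 - (1/(-4) + 0)**2 = 3 - (-1/4 + 0)**2 = 3 - (-1/4)**2 = 3 - 1*1/16 = 3 - 1/16 = 47/16 ≈ 2.9375)
(t + H)**2 = (47/16 + 2)**2 = (79/16)**2 = 6241/256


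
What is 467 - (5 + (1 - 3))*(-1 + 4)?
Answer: 458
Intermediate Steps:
467 - (5 + (1 - 3))*(-1 + 4) = 467 - (5 - 2)*3 = 467 - 3*3 = 467 - 1*9 = 467 - 9 = 458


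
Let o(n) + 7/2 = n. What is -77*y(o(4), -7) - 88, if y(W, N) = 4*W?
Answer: -242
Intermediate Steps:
o(n) = -7/2 + n
-77*y(o(4), -7) - 88 = -308*(-7/2 + 4) - 88 = -308/2 - 88 = -77*2 - 88 = -154 - 88 = -242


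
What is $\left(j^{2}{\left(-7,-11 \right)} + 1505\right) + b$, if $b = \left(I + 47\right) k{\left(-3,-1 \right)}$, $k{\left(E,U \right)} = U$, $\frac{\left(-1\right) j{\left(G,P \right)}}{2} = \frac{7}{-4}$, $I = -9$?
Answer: $\frac{5917}{4} \approx 1479.3$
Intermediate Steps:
$j{\left(G,P \right)} = \frac{7}{2}$ ($j{\left(G,P \right)} = - 2 \frac{7}{-4} = - 2 \cdot 7 \left(- \frac{1}{4}\right) = \left(-2\right) \left(- \frac{7}{4}\right) = \frac{7}{2}$)
$b = -38$ ($b = \left(-9 + 47\right) \left(-1\right) = 38 \left(-1\right) = -38$)
$\left(j^{2}{\left(-7,-11 \right)} + 1505\right) + b = \left(\left(\frac{7}{2}\right)^{2} + 1505\right) - 38 = \left(\frac{49}{4} + 1505\right) - 38 = \frac{6069}{4} - 38 = \frac{5917}{4}$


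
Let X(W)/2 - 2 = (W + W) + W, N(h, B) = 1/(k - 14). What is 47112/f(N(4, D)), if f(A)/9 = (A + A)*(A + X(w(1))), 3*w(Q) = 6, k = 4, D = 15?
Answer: -785200/477 ≈ -1646.1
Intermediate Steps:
w(Q) = 2 (w(Q) = (⅓)*6 = 2)
N(h, B) = -⅒ (N(h, B) = 1/(4 - 14) = 1/(-10) = -⅒)
X(W) = 4 + 6*W (X(W) = 4 + 2*((W + W) + W) = 4 + 2*(2*W + W) = 4 + 2*(3*W) = 4 + 6*W)
f(A) = 18*A*(16 + A) (f(A) = 9*((A + A)*(A + (4 + 6*2))) = 9*((2*A)*(A + (4 + 12))) = 9*((2*A)*(A + 16)) = 9*((2*A)*(16 + A)) = 9*(2*A*(16 + A)) = 18*A*(16 + A))
47112/f(N(4, D)) = 47112/((18*(-⅒)*(16 - ⅒))) = 47112/((18*(-⅒)*(159/10))) = 47112/(-1431/50) = 47112*(-50/1431) = -785200/477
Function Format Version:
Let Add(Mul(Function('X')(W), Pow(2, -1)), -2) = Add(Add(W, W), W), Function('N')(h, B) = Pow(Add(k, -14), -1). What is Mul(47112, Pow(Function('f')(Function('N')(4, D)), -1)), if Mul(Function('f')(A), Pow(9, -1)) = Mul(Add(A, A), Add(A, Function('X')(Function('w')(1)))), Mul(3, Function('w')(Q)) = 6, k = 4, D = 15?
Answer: Rational(-785200, 477) ≈ -1646.1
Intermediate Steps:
Function('w')(Q) = 2 (Function('w')(Q) = Mul(Rational(1, 3), 6) = 2)
Function('N')(h, B) = Rational(-1, 10) (Function('N')(h, B) = Pow(Add(4, -14), -1) = Pow(-10, -1) = Rational(-1, 10))
Function('X')(W) = Add(4, Mul(6, W)) (Function('X')(W) = Add(4, Mul(2, Add(Add(W, W), W))) = Add(4, Mul(2, Add(Mul(2, W), W))) = Add(4, Mul(2, Mul(3, W))) = Add(4, Mul(6, W)))
Function('f')(A) = Mul(18, A, Add(16, A)) (Function('f')(A) = Mul(9, Mul(Add(A, A), Add(A, Add(4, Mul(6, 2))))) = Mul(9, Mul(Mul(2, A), Add(A, Add(4, 12)))) = Mul(9, Mul(Mul(2, A), Add(A, 16))) = Mul(9, Mul(Mul(2, A), Add(16, A))) = Mul(9, Mul(2, A, Add(16, A))) = Mul(18, A, Add(16, A)))
Mul(47112, Pow(Function('f')(Function('N')(4, D)), -1)) = Mul(47112, Pow(Mul(18, Rational(-1, 10), Add(16, Rational(-1, 10))), -1)) = Mul(47112, Pow(Mul(18, Rational(-1, 10), Rational(159, 10)), -1)) = Mul(47112, Pow(Rational(-1431, 50), -1)) = Mul(47112, Rational(-50, 1431)) = Rational(-785200, 477)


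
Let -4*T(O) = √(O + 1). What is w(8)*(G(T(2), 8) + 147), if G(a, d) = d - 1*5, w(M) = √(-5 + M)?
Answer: 150*√3 ≈ 259.81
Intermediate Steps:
T(O) = -√(1 + O)/4 (T(O) = -√(O + 1)/4 = -√(1 + O)/4)
G(a, d) = -5 + d (G(a, d) = d - 5 = -5 + d)
w(8)*(G(T(2), 8) + 147) = √(-5 + 8)*((-5 + 8) + 147) = √3*(3 + 147) = √3*150 = 150*√3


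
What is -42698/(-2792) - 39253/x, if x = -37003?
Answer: 844774235/51656188 ≈ 16.354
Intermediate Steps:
-42698/(-2792) - 39253/x = -42698/(-2792) - 39253/(-37003) = -42698*(-1/2792) - 39253*(-1/37003) = 21349/1396 + 39253/37003 = 844774235/51656188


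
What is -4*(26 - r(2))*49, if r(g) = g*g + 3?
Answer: -3724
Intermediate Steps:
r(g) = 3 + g**2 (r(g) = g**2 + 3 = 3 + g**2)
-4*(26 - r(2))*49 = -4*(26 - (3 + 2**2))*49 = -4*(26 - (3 + 4))*49 = -4*(26 - 1*7)*49 = -4*(26 - 7)*49 = -4*19*49 = -76*49 = -3724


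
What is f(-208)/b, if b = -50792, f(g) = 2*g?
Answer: 52/6349 ≈ 0.0081903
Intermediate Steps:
f(-208)/b = (2*(-208))/(-50792) = -416*(-1/50792) = 52/6349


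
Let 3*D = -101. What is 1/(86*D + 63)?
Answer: -3/8497 ≈ -0.00035307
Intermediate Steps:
D = -101/3 (D = (1/3)*(-101) = -101/3 ≈ -33.667)
1/(86*D + 63) = 1/(86*(-101/3) + 63) = 1/(-8686/3 + 63) = 1/(-8497/3) = -3/8497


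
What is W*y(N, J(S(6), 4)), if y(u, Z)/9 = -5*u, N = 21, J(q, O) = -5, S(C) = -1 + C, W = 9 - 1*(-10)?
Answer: -17955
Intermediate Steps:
W = 19 (W = 9 + 10 = 19)
y(u, Z) = -45*u (y(u, Z) = 9*(-5*u) = -45*u)
W*y(N, J(S(6), 4)) = 19*(-45*21) = 19*(-945) = -17955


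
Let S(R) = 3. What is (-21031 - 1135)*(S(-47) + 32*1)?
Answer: -775810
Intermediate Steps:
(-21031 - 1135)*(S(-47) + 32*1) = (-21031 - 1135)*(3 + 32*1) = -22166*(3 + 32) = -22166*35 = -775810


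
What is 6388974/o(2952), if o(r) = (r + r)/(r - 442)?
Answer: 445453465/164 ≈ 2.7162e+6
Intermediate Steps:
o(r) = 2*r/(-442 + r) (o(r) = (2*r)/(-442 + r) = 2*r/(-442 + r))
6388974/o(2952) = 6388974/((2*2952/(-442 + 2952))) = 6388974/((2*2952/2510)) = 6388974/((2*2952*(1/2510))) = 6388974/(2952/1255) = 6388974*(1255/2952) = 445453465/164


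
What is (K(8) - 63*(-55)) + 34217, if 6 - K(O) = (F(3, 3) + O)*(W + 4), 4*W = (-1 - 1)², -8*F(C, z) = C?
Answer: 301199/8 ≈ 37650.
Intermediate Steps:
F(C, z) = -C/8
W = 1 (W = (-1 - 1)²/4 = (¼)*(-2)² = (¼)*4 = 1)
K(O) = 63/8 - 5*O (K(O) = 6 - (-⅛*3 + O)*(1 + 4) = 6 - (-3/8 + O)*5 = 6 - (-15/8 + 5*O) = 6 + (15/8 - 5*O) = 63/8 - 5*O)
(K(8) - 63*(-55)) + 34217 = ((63/8 - 5*8) - 63*(-55)) + 34217 = ((63/8 - 40) + 3465) + 34217 = (-257/8 + 3465) + 34217 = 27463/8 + 34217 = 301199/8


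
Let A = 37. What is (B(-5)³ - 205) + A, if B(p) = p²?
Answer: 15457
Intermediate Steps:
(B(-5)³ - 205) + A = (((-5)²)³ - 205) + 37 = (25³ - 205) + 37 = (15625 - 205) + 37 = 15420 + 37 = 15457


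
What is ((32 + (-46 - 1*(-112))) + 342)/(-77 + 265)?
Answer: 110/47 ≈ 2.3404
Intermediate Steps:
((32 + (-46 - 1*(-112))) + 342)/(-77 + 265) = ((32 + (-46 + 112)) + 342)/188 = ((32 + 66) + 342)*(1/188) = (98 + 342)*(1/188) = 440*(1/188) = 110/47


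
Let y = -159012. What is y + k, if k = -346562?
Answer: -505574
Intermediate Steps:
y + k = -159012 - 346562 = -505574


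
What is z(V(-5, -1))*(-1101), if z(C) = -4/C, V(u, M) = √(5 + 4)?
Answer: 1468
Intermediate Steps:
V(u, M) = 3 (V(u, M) = √9 = 3)
z(V(-5, -1))*(-1101) = -4/3*(-1101) = 1468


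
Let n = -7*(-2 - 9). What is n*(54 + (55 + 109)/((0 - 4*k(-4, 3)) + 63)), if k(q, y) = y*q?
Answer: 474166/111 ≈ 4271.8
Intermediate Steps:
k(q, y) = q*y
n = 77 (n = -7*(-11) = 77)
n*(54 + (55 + 109)/((0 - 4*k(-4, 3)) + 63)) = 77*(54 + (55 + 109)/((0 - (-16)*3) + 63)) = 77*(54 + 164/((0 - 4*(-12)) + 63)) = 77*(54 + 164/((0 + 48) + 63)) = 77*(54 + 164/(48 + 63)) = 77*(54 + 164/111) = 77*(6158/111) = 474166/111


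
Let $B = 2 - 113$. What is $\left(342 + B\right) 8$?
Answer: $1848$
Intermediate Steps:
$B = -111$ ($B = 2 - 113 = -111$)
$\left(342 + B\right) 8 = \left(342 - 111\right) 8 = 231 \cdot 8 = 1848$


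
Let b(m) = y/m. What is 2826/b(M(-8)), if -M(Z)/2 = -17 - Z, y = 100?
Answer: 12717/25 ≈ 508.68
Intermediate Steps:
M(Z) = 34 + 2*Z (M(Z) = -2*(-17 - Z) = 34 + 2*Z)
b(m) = 100/m
2826/b(M(-8)) = 2826/((100/(34 + 2*(-8)))) = 2826/((100/(34 - 16))) = 2826/((100/18)) = 2826/((100*(1/18))) = 2826/(50/9) = 2826*(9/50) = 12717/25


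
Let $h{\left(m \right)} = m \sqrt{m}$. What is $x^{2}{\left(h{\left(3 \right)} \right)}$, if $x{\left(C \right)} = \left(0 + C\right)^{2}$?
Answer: $729$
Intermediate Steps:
$h{\left(m \right)} = m^{\frac{3}{2}}$
$x{\left(C \right)} = C^{2}$
$x^{2}{\left(h{\left(3 \right)} \right)} = \left(\left(3^{\frac{3}{2}}\right)^{2}\right)^{2} = \left(\left(3 \sqrt{3}\right)^{2}\right)^{2} = 27^{2} = 729$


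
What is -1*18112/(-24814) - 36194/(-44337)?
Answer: 850574830/550089159 ≈ 1.5462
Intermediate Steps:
-1*18112/(-24814) - 36194/(-44337) = -18112*(-1/24814) - 36194*(-1/44337) = 9056/12407 + 36194/44337 = 850574830/550089159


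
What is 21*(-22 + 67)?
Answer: 945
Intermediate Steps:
21*(-22 + 67) = 21*45 = 945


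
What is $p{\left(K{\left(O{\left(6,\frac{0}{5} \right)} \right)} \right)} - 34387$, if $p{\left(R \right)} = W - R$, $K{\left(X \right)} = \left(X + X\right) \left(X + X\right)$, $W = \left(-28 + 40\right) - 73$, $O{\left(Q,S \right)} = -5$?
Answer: $-34548$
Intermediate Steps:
$W = -61$ ($W = 12 - 73 = -61$)
$K{\left(X \right)} = 4 X^{2}$ ($K{\left(X \right)} = 2 X 2 X = 4 X^{2}$)
$p{\left(R \right)} = -61 - R$
$p{\left(K{\left(O{\left(6,\frac{0}{5} \right)} \right)} \right)} - 34387 = \left(-61 - 4 \left(-5\right)^{2}\right) - 34387 = \left(-61 - 4 \cdot 25\right) - 34387 = \left(-61 - 100\right) - 34387 = -161 - 34387 = -34548$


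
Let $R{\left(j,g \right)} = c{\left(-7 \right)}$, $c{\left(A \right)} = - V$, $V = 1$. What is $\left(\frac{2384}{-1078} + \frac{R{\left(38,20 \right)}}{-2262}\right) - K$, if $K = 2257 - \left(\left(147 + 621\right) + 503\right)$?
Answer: $- \frac{1204844713}{1219218} \approx -988.21$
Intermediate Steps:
$K = 986$ ($K = 2257 - \left(768 + 503\right) = 2257 - 1271 = 986$)
$c{\left(A \right)} = -1$ ($c{\left(A \right)} = \left(-1\right) 1 = -1$)
$R{\left(j,g \right)} = -1$
$\left(\frac{2384}{-1078} + \frac{R{\left(38,20 \right)}}{-2262}\right) - K = \left(\frac{2384}{-1078} - \frac{1}{-2262}\right) - 986 = \left(2384 \left(- \frac{1}{1078}\right) - - \frac{1}{2262}\right) - 986 = \left(- \frac{1192}{539} + \frac{1}{2262}\right) - 986 = - \frac{2695765}{1219218} - 986 = - \frac{1204844713}{1219218}$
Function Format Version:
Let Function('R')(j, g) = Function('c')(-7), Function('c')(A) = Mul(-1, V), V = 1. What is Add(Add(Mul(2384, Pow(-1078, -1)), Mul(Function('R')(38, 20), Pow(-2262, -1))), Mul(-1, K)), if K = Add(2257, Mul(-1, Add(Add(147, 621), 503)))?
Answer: Rational(-1204844713, 1219218) ≈ -988.21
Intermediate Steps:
K = 986 (K = Add(2257, Mul(-1, Add(768, 503))) = Add(2257, Mul(-1, 1271)) = Add(2257, -1271) = 986)
Function('c')(A) = -1 (Function('c')(A) = Mul(-1, 1) = -1)
Function('R')(j, g) = -1
Add(Add(Mul(2384, Pow(-1078, -1)), Mul(Function('R')(38, 20), Pow(-2262, -1))), Mul(-1, K)) = Add(Add(Mul(2384, Pow(-1078, -1)), Mul(-1, Pow(-2262, -1))), Mul(-1, 986)) = Add(Add(Mul(2384, Rational(-1, 1078)), Mul(-1, Rational(-1, 2262))), -986) = Add(Add(Rational(-1192, 539), Rational(1, 2262)), -986) = Add(Rational(-2695765, 1219218), -986) = Rational(-1204844713, 1219218)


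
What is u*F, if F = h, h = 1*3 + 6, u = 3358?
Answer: 30222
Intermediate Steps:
h = 9 (h = 3 + 6 = 9)
F = 9
u*F = 3358*9 = 30222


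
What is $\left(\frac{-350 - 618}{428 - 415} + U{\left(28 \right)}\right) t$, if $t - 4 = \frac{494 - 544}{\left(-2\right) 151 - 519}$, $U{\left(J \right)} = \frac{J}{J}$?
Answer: $- \frac{3183970}{10673} \approx -298.32$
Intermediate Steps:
$U{\left(J \right)} = 1$
$t = \frac{3334}{821}$ ($t = 4 + \frac{494 - 544}{\left(-2\right) 151 - 519} = 4 - \frac{50}{-302 - 519} = 4 - \frac{50}{-821} = 4 - - \frac{50}{821} = 4 + \frac{50}{821} = \frac{3334}{821} \approx 4.0609$)
$\left(\frac{-350 - 618}{428 - 415} + U{\left(28 \right)}\right) t = \left(\frac{-350 - 618}{428 - 415} + 1\right) \frac{3334}{821} = \left(- \frac{968}{13} + 1\right) \frac{3334}{821} = \left(- \frac{955}{13}\right) \frac{3334}{821} = - \frac{3183970}{10673}$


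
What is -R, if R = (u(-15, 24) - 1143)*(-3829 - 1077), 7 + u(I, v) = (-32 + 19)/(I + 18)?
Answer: -16989478/3 ≈ -5.6632e+6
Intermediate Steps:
u(I, v) = -7 - 13/(18 + I) (u(I, v) = -7 + (-32 + 19)/(I + 18) = -7 - 13/(18 + I))
R = 16989478/3 (R = ((-139 - 7*(-15))/(18 - 15) - 1143)*(-3829 - 1077) = ((-139 + 105)/3 - 1143)*(-4906) = ((⅓)*(-34) - 1143)*(-4906) = (-34/3 - 1143)*(-4906) = -3463/3*(-4906) = 16989478/3 ≈ 5.6632e+6)
-R = -1*16989478/3 = -16989478/3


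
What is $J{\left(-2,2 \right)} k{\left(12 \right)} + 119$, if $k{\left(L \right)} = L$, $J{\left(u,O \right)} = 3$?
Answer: $155$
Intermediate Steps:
$J{\left(-2,2 \right)} k{\left(12 \right)} + 119 = 3 \cdot 12 + 119 = 36 + 119 = 155$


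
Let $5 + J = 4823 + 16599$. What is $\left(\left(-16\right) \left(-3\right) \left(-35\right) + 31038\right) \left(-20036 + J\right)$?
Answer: $40543398$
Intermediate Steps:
$J = 21417$ ($J = -5 + \left(4823 + 16599\right) = -5 + 21422 = 21417$)
$\left(\left(-16\right) \left(-3\right) \left(-35\right) + 31038\right) \left(-20036 + J\right) = \left(\left(-16\right) \left(-3\right) \left(-35\right) + 31038\right) \left(-20036 + 21417\right) = \left(48 \left(-35\right) + 31038\right) 1381 = \left(-1680 + 31038\right) 1381 = 29358 \cdot 1381 = 40543398$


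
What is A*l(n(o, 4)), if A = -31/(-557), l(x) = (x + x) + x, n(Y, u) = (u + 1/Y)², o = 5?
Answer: 41013/13925 ≈ 2.9453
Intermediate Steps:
l(x) = 3*x (l(x) = 2*x + x = 3*x)
A = 31/557 (A = -31*(-1/557) = 31/557 ≈ 0.055655)
A*l(n(o, 4)) = 31*(3*((1 + 5*4)²/5²))/557 = 31*(3*((1 + 20)²/25))/557 = 31*(3*((1/25)*21²))/557 = 31*(3*((1/25)*441))/557 = 31*(3*(441/25))/557 = (31/557)*(1323/25) = 41013/13925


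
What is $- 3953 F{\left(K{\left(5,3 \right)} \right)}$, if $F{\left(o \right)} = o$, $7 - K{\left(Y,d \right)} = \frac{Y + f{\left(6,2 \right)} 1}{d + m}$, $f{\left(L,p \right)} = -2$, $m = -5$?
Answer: $- \frac{67201}{2} \approx -33601.0$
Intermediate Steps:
$K{\left(Y,d \right)} = 7 - \frac{-2 + Y}{-5 + d}$ ($K{\left(Y,d \right)} = 7 - \frac{Y - 2}{d - 5} = 7 - \frac{Y - 2}{-5 + d} = 7 - \frac{-2 + Y}{-5 + d}$)
$- 3953 F{\left(K{\left(5,3 \right)} \right)} = - 3953 \frac{-33 - 5 + 7 \cdot 3}{-5 + 3} = - 3953 \frac{-33 - 5 + 21}{-2} = - 3953 \left(\left(- \frac{1}{2}\right) \left(-17\right)\right) = \left(-3953\right) \frac{17}{2} = - \frac{67201}{2}$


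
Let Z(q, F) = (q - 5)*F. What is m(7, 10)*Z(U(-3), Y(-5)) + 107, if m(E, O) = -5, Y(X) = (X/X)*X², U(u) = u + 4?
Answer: 607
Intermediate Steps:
U(u) = 4 + u
Y(X) = X² (Y(X) = 1*X² = X²)
Z(q, F) = F*(-5 + q) (Z(q, F) = (-5 + q)*F = F*(-5 + q))
m(7, 10)*Z(U(-3), Y(-5)) + 107 = -5*(-5)²*(-5 + (4 - 3)) + 107 = -125*(-5 + 1) + 107 = -125*(-4) + 107 = -5*(-100) + 107 = 500 + 107 = 607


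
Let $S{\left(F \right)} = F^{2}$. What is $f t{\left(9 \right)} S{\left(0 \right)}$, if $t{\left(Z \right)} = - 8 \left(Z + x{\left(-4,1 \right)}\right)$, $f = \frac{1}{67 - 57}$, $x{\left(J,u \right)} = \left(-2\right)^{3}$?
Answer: $0$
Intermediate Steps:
$x{\left(J,u \right)} = -8$
$f = \frac{1}{10} \approx 0.1$
$t{\left(Z \right)} = 64 - 8 Z$ ($t{\left(Z \right)} = - 8 \left(Z - 8\right) = - 8 \left(-8 + Z\right) = 64 - 8 Z$)
$f t{\left(9 \right)} S{\left(0 \right)} = \frac{64 - 72}{10} \cdot 0^{2} = \frac{64 - 72}{10} \cdot 0 = \frac{1}{10} \left(-8\right) 0 = \left(- \frac{4}{5}\right) 0 = 0$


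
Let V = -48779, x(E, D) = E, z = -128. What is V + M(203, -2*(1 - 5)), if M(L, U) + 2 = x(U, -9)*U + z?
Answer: -48845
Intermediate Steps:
M(L, U) = -130 + U**2 (M(L, U) = -2 + (U*U - 128) = -2 + (U**2 - 128) = -2 + (-128 + U**2) = -130 + U**2)
V + M(203, -2*(1 - 5)) = -48779 + (-130 + (-2*(1 - 5))**2) = -48779 + (-130 + (-2*(-4))**2) = -48779 + (-130 + 8**2) = -48779 + (-130 + 64) = -48779 - 66 = -48845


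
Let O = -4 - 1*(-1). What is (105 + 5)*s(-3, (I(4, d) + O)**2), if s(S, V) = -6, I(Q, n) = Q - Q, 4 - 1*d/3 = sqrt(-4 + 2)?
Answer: -660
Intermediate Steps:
d = 12 - 3*I*sqrt(2) (d = 12 - 3*sqrt(-4 + 2) = 12 - 3*I*sqrt(2) ≈ 12.0 - 4.2426*I)
O = -3 (O = -4 + 1 = -3)
I(Q, n) = 0
(105 + 5)*s(-3, (I(4, d) + O)**2) = (105 + 5)*(-6) = 110*(-6) = -660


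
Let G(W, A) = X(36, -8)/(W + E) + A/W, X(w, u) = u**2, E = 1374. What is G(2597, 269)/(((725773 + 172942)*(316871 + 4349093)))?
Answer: 1234407/43244931221964630620 ≈ 2.8545e-14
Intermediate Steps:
G(W, A) = 64/(1374 + W) + A/W (G(W, A) = (-8)**2/(W + 1374) + A/W = 64/(1374 + W) + A/W)
G(2597, 269)/(((725773 + 172942)*(316871 + 4349093))) = ((64*2597 + 1374*269 + 269*2597)/(2597*(1374 + 2597)))/(((725773 + 172942)*(316871 + 4349093))) = ((1/2597)*(166208 + 369606 + 698593)/3971)/((898715*4665964)) = ((1/2597)*(1/3971)*1234407)/4193371836260 = (1234407/10312687)*(1/4193371836260) = 1234407/43244931221964630620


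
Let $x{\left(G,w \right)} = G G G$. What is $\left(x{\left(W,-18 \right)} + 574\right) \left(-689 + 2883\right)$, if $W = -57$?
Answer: $-405054086$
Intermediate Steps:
$x{\left(G,w \right)} = G^{3}$ ($x{\left(G,w \right)} = G^{2} G = G^{3}$)
$\left(x{\left(W,-18 \right)} + 574\right) \left(-689 + 2883\right) = \left(\left(-57\right)^{3} + 574\right) \left(-689 + 2883\right) = \left(-185193 + 574\right) 2194 = \left(-184619\right) 2194 = -405054086$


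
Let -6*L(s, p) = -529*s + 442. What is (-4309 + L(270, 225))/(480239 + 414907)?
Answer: 58267/2685438 ≈ 0.021697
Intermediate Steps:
L(s, p) = -221/3 + 529*s/6 (L(s, p) = -(-529*s + 442)/6 = -(442 - 529*s)/6 = -221/3 + 529*s/6)
(-4309 + L(270, 225))/(480239 + 414907) = (-4309 + (-221/3 + (529/6)*270))/(480239 + 414907) = (-4309 + (-221/3 + 23805))/895146 = (-4309 + 71194/3)*(1/895146) = (58267/3)*(1/895146) = 58267/2685438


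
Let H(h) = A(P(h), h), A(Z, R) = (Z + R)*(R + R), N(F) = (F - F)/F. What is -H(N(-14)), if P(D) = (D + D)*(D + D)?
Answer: 0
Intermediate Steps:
P(D) = 4*D² (P(D) = (2*D)*(2*D) = 4*D²)
N(F) = 0 (N(F) = 0/F = 0)
A(Z, R) = 2*R*(R + Z) (A(Z, R) = (R + Z)*(2*R) = 2*R*(R + Z))
H(h) = 2*h*(h + 4*h²)
-H(N(-14)) = -0²*(2 + 8*0) = -0*(2 + 0) = -0*2 = -1*0 = 0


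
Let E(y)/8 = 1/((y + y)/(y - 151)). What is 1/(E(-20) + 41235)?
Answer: 5/206346 ≈ 2.4231e-5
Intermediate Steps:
E(y) = 4*(-151 + y)/y (E(y) = 8/(((y + y)/(y - 151))) = 8/(((2*y)/(-151 + y))) = 8/((2*y/(-151 + y))) = 8*((-151 + y)/(2*y)) = 4*(-151 + y)/y)
1/(E(-20) + 41235) = 1/((4 - 604/(-20)) + 41235) = 1/((4 - 604*(-1/20)) + 41235) = 1/((4 + 151/5) + 41235) = 1/(171/5 + 41235) = 1/(206346/5) = 5/206346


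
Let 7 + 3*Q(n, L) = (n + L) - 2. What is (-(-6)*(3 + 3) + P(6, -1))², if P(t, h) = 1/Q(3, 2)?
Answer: 19881/16 ≈ 1242.6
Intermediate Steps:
Q(n, L) = -3 + L/3 + n/3 (Q(n, L) = -7/3 + ((n + L) - 2)/3 = -7/3 + ((L + n) - 2)/3 = -7/3 + (-2 + L + n)/3 = -7/3 + (-⅔ + L/3 + n/3) = -3 + L/3 + n/3)
P(t, h) = -¾ (P(t, h) = 1/(-3 + (⅓)*2 + (⅓)*3) = 1/(-3 + ⅔ + 1) = 1/(-4/3) = -¾)
(-(-6)*(3 + 3) + P(6, -1))² = (-(-6)*(3 + 3) - ¾)² = (-(-6)*6 - ¾)² = (-6*(-6) - ¾)² = (36 - ¾)² = (141/4)² = 19881/16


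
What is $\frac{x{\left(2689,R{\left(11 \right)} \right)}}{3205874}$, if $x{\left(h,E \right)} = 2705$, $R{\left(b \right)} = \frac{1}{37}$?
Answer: $\frac{2705}{3205874} \approx 0.00084376$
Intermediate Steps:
$R{\left(b \right)} = \frac{1}{37}$
$\frac{x{\left(2689,R{\left(11 \right)} \right)}}{3205874} = \frac{2705}{3205874}$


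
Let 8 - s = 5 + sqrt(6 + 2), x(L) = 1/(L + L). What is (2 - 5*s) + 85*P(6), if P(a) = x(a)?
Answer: -71/12 + 10*sqrt(2) ≈ 8.2255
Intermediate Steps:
x(L) = 1/(2*L)
P(a) = 1/(2*a)
s = 3 - 2*sqrt(2) (s = 8 - (5 + sqrt(6 + 2)) = 8 - (5 + sqrt(8)) = 8 - (5 + 2*sqrt(2)) = 8 + (-5 - 2*sqrt(2)) = 3 - 2*sqrt(2) ≈ 0.17157)
(2 - 5*s) + 85*P(6) = (2 - 5*(3 - 2*sqrt(2))) + 85*((1/2)/6) = (2 + (-15 + 10*sqrt(2))) + 85*((1/2)*(1/6)) = (-13 + 10*sqrt(2)) + 85*(1/12) = (-13 + 10*sqrt(2)) + 85/12 = -71/12 + 10*sqrt(2)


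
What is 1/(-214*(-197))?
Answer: 1/42158 ≈ 2.3720e-5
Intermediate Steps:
1/(-214*(-197)) = 1/42158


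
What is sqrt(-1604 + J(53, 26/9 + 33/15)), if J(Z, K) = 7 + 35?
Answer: I*sqrt(1562) ≈ 39.522*I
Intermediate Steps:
J(Z, K) = 42
sqrt(-1604 + J(53, 26/9 + 33/15)) = sqrt(-1604 + 42) = sqrt(-1562) = I*sqrt(1562)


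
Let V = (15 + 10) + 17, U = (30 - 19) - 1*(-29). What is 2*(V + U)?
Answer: 164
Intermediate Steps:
U = 40 (U = 11 + 29 = 40)
V = 42 (V = 25 + 17 = 42)
2*(V + U) = 2*(42 + 40) = 2*82 = 164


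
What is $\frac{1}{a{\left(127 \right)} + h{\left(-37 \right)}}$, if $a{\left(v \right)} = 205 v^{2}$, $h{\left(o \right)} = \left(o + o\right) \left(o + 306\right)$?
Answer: $\frac{1}{3286539} \approx 3.0427 \cdot 10^{-7}$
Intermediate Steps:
$h{\left(o \right)} = 2 o \left(306 + o\right)$
$\frac{1}{a{\left(127 \right)} + h{\left(-37 \right)}} = \frac{1}{205 \cdot 127^{2} + 2 \left(-37\right) \left(306 - 37\right)} = \frac{1}{205 \cdot 16129 + 2 \left(-37\right) 269} = \frac{1}{3306445 - 19906} = \frac{1}{3286539}$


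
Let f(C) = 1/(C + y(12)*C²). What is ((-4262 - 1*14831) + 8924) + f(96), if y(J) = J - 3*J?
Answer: -2248243873/221088 ≈ -10169.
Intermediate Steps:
y(J) = -2*J
f(C) = 1/(C - 24*C²) (f(C) = 1/(C + (-2*12)*C²) = 1/(C - 24*C²))
((-4262 - 1*14831) + 8924) + f(96) = ((-4262 - 1*14831) + 8924) - 1/(96*(-1 + 24*96)) = ((-4262 - 14831) + 8924) - 1*1/96/(-1 + 2304) = (-19093 + 8924) - 1*1/96/2303 = -10169 - 1*1/96*1/2303 = -10169 - 1/221088 = -2248243873/221088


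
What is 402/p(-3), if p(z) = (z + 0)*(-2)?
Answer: 67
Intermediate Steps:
p(z) = -2*z (p(z) = z*(-2) = -2*z)
402/p(-3) = 402/((-2*(-3))) = 402/6 = 402*(1/6) = 67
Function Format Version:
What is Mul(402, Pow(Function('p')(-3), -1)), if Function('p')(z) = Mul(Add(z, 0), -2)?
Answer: 67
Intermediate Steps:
Function('p')(z) = Mul(-2, z) (Function('p')(z) = Mul(z, -2) = Mul(-2, z))
Mul(402, Pow(Function('p')(-3), -1)) = Mul(402, Pow(Mul(-2, -3), -1)) = Mul(402, Pow(6, -1)) = Mul(402, Rational(1, 6)) = 67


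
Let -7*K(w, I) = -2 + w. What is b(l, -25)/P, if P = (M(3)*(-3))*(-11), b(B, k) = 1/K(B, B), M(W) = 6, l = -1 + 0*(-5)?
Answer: 7/594 ≈ 0.011785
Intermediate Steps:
K(w, I) = 2/7 - w/7 (K(w, I) = -(-2 + w)/7 = 2/7 - w/7)
l = -1 (l = -1 + 0 = -1)
b(B, k) = 1/(2/7 - B/7)
P = 198 (P = (6*(-3))*(-11) = -18*(-11) = 198)
b(l, -25)/P = -7/(-2 - 1)/198 = -7/(-3)*(1/198) = -7*(-⅓)*(1/198) = (7/3)*(1/198) = 7/594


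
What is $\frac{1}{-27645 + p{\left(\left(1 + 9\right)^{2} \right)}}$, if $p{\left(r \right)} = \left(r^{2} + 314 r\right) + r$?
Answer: $\frac{1}{13855} \approx 7.2176 \cdot 10^{-5}$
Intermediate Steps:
$p{\left(r \right)} = r^{2} + 315 r$
$\frac{1}{-27645 + p{\left(\left(1 + 9\right)^{2} \right)}} = \frac{1}{-27645 + \left(1 + 9\right)^{2} \left(315 + \left(1 + 9\right)^{2}\right)} = \frac{1}{-27645 + 10^{2} \left(315 + 10^{2}\right)} = \frac{1}{-27645 + 100 \left(315 + 100\right)} = \frac{1}{-27645 + 100 \cdot 415} = \frac{1}{-27645 + 41500} = \frac{1}{13855}$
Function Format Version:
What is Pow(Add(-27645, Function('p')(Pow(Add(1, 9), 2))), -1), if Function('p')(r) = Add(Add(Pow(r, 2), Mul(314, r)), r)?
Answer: Rational(1, 13855) ≈ 7.2176e-5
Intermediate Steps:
Function('p')(r) = Add(Pow(r, 2), Mul(315, r))
Pow(Add(-27645, Function('p')(Pow(Add(1, 9), 2))), -1) = Pow(Add(-27645, Mul(Pow(Add(1, 9), 2), Add(315, Pow(Add(1, 9), 2)))), -1) = Pow(Add(-27645, Mul(Pow(10, 2), Add(315, Pow(10, 2)))), -1) = Pow(Add(-27645, Mul(100, Add(315, 100))), -1) = Pow(Add(-27645, Mul(100, 415)), -1) = Pow(Add(-27645, 41500), -1) = Pow(13855, -1) = Rational(1, 13855)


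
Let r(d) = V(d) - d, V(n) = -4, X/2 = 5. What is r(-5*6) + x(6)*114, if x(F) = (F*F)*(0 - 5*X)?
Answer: -205174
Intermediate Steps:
X = 10 (X = 2*5 = 10)
r(d) = -4 - d
x(F) = -50*F² (x(F) = (F*F)*(0 - 5*10) = F²*(0 - 50) = F²*(-50) = -50*F²)
r(-5*6) + x(6)*114 = (-4 - (-5)*6) - 50*6²*114 = (-4 - 1*(-30)) - 50*36*114 = (-4 + 30) - 1800*114 = 26 - 205200 = -205174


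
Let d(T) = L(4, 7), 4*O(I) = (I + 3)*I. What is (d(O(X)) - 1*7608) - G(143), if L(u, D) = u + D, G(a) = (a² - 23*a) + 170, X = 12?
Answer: -24927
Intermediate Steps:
O(I) = I*(3 + I)/4 (O(I) = ((I + 3)*I)/4 = ((3 + I)*I)/4 = (I*(3 + I))/4 = I*(3 + I)/4)
G(a) = 170 + a² - 23*a
L(u, D) = D + u
d(T) = 11 (d(T) = 7 + 4 = 11)
(d(O(X)) - 1*7608) - G(143) = (11 - 1*7608) - (170 + 143² - 23*143) = (11 - 7608) - (170 + 20449 - 3289) = -7597 - 1*17330 = -7597 - 17330 = -24927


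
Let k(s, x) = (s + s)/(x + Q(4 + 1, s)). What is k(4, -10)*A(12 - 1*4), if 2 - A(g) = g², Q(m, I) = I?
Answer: 248/3 ≈ 82.667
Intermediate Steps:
k(s, x) = 2*s/(s + x) (k(s, x) = (s + s)/(x + s) = (2*s)/(s + x) = 2*s/(s + x))
A(g) = 2 - g²
k(4, -10)*A(12 - 1*4) = (2*4/(4 - 10))*(2 - (12 - 1*4)²) = (2*4/(-6))*(2 - (12 - 4)²) = (2*4*(-⅙))*(2 - 1*8²) = -4*(2 - 1*64)/3 = -4*(2 - 64)/3 = -4/3*(-62) = 248/3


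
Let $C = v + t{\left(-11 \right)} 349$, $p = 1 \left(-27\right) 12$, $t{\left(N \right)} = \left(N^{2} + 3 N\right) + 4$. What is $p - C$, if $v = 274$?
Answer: $-32706$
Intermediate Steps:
$t{\left(N \right)} = 4 + N^{2} + 3 N$
$p = -324$ ($p = \left(-27\right) 12 = -324$)
$C = 32382$ ($C = 274 + \left(4 + \left(-11\right)^{2} + 3 \left(-11\right)\right) 349 = 274 + \left(4 + 121 - 33\right) 349 = 274 + 92 \cdot 349 = 274 + 32108 = 32382$)
$p - C = -324 - 32382 = -32706$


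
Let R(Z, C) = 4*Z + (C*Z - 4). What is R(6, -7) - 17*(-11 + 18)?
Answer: -141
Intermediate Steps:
R(Z, C) = -4 + 4*Z + C*Z (R(Z, C) = 4*Z + (-4 + C*Z) = -4 + 4*Z + C*Z)
R(6, -7) - 17*(-11 + 18) = (-4 + 4*6 - 7*6) - 17*(-11 + 18) = (-4 + 24 - 42) - 17*7 = -22 - 119 = -141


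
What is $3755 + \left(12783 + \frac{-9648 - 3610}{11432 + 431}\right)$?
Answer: $\frac{196177036}{11863} \approx 16537.0$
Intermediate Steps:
$3755 + \left(12783 + \frac{-9648 - 3610}{11432 + 431}\right) = 3755 + \left(12783 - \frac{13258}{11863}\right) = 3755 + \frac{151631471}{11863} = \frac{196177036}{11863}$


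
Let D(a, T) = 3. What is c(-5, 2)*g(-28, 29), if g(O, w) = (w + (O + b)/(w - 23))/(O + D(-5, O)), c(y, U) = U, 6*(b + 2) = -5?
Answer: -859/450 ≈ -1.9089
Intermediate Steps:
b = -17/6 (b = -2 + (⅙)*(-5) = -2 - ⅚ = -17/6 ≈ -2.8333)
g(O, w) = (w + (-17/6 + O)/(-23 + w))/(3 + O) (g(O, w) = (w + (O - 17/6)/(w - 23))/(O + 3) = (w + (-17/6 + O)/(-23 + w))/(3 + O))
c(-5, 2)*g(-28, 29) = 2*((-17/6 - 28 + 29² - 23*29)/(-69 - 23*(-28) + 3*29 - 28*29)) = 2*((-17/6 - 28 + 841 - 667)/(-69 + 644 + 87 - 812)) = 2*((859/6)/(-150)) = 2*(-1/150*859/6) = 2*(-859/900) = -859/450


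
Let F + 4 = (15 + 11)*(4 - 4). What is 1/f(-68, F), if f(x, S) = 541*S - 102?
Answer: -1/2266 ≈ -0.00044131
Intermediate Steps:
F = -4 (F = -4 + (15 + 11)*(4 - 4) = -4 + 26*0 = -4 + 0 = -4)
f(x, S) = -102 + 541*S
1/f(-68, F) = 1/(-102 + 541*(-4)) = 1/(-102 - 2164) = 1/(-2266) = -1/2266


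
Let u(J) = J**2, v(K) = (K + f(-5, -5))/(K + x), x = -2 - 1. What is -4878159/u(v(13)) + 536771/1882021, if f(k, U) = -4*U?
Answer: -27820581314857/62106693 ≈ -4.4795e+5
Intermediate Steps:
x = -3
v(K) = (20 + K)/(-3 + K) (v(K) = (K - 4*(-5))/(K - 3) = (K + 20)/(-3 + K) = (20 + K)/(-3 + K))
-4878159/u(v(13)) + 536771/1882021 = -4878159*(-3 + 13)**2/(20 + 13)**2 + 536771/1882021 = -4878159/((33/10)**2) + 536771*(1/1882021) = -4878159/(((1/10)*33)**2) + 536771/1882021 = -4878159/((33/10)**2) + 536771/1882021 = -4878159/1089/100 + 536771/1882021 = -4878159*100/1089 + 536771/1882021 = -14782300/33 + 536771/1882021 = -27820581314857/62106693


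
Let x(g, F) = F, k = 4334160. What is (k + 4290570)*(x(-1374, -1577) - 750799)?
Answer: -6489039858480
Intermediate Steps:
(k + 4290570)*(x(-1374, -1577) - 750799) = (4334160 + 4290570)*(-1577 - 750799) = 8624730*(-752376) = -6489039858480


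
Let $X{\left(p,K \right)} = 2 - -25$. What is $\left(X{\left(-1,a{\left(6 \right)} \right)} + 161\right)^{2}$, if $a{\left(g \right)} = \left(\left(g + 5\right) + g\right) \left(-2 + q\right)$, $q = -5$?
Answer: $35344$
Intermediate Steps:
$a{\left(g \right)} = -35 - 14 g$ ($a{\left(g \right)} = \left(\left(g + 5\right) + g\right) \left(-2 - 5\right) = \left(\left(5 + g\right) + g\right) \left(-7\right) = \left(5 + 2 g\right) \left(-7\right) = -35 - 14 g$)
$X{\left(p,K \right)} = 27$ ($X{\left(p,K \right)} = 2 + 25 = 27$)
$\left(X{\left(-1,a{\left(6 \right)} \right)} + 161\right)^{2} = \left(27 + 161\right)^{2} = 188^{2} = 35344$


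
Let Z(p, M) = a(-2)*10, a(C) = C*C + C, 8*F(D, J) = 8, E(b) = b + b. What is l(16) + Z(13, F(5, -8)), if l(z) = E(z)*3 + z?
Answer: 132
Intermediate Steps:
E(b) = 2*b
F(D, J) = 1 (F(D, J) = (⅛)*8 = 1)
l(z) = 7*z (l(z) = (2*z)*3 + z = 6*z + z = 7*z)
a(C) = C + C² (a(C) = C² + C = C + C²)
Z(p, M) = 20 (Z(p, M) = -2*(1 - 2)*10 = -2*(-1)*10 = 2*10 = 20)
l(16) + Z(13, F(5, -8)) = 7*16 + 20 = 112 + 20 = 132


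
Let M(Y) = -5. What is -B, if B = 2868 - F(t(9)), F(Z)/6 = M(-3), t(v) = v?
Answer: -2898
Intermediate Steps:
F(Z) = -30 (F(Z) = 6*(-5) = -30)
B = 2898 (B = 2868 - 1*(-30) = 2868 + 30 = 2898)
-B = -1*2898 = -2898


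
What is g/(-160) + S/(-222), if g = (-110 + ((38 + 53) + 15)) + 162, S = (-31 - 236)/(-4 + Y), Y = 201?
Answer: -572271/583120 ≈ -0.98139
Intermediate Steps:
S = -267/197 (S = (-31 - 236)/(-4 + 201) = -267/197 ≈ -1.3553)
g = 158 (g = (-110 + (91 + 15)) + 162 = (-110 + 106) + 162 = -4 + 162 = 158)
g/(-160) + S/(-222) = 158/(-160) - 267/197/(-222) = 158*(-1/160) - 267/197*(-1/222) = -79/80 + 89/14578 = -572271/583120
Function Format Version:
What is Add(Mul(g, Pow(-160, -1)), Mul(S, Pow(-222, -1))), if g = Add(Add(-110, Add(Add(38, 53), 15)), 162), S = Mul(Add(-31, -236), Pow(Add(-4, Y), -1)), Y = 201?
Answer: Rational(-572271, 583120) ≈ -0.98139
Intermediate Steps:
S = Rational(-267, 197) (S = Mul(Add(-31, -236), Pow(Add(-4, 201), -1)) = Mul(-267, Pow(197, -1)) = Mul(-267, Rational(1, 197)) = Rational(-267, 197) ≈ -1.3553)
g = 158 (g = Add(Add(-110, Add(91, 15)), 162) = Add(Add(-110, 106), 162) = Add(-4, 162) = 158)
Add(Mul(g, Pow(-160, -1)), Mul(S, Pow(-222, -1))) = Add(Mul(158, Pow(-160, -1)), Mul(Rational(-267, 197), Pow(-222, -1))) = Add(Mul(158, Rational(-1, 160)), Mul(Rational(-267, 197), Rational(-1, 222))) = Add(Rational(-79, 80), Rational(89, 14578)) = Rational(-572271, 583120)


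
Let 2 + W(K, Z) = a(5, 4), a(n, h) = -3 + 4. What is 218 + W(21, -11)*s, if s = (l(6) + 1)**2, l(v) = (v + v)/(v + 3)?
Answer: 1913/9 ≈ 212.56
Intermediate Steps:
a(n, h) = 1
l(v) = 2*v/(3 + v) (l(v) = (2*v)/(3 + v) = 2*v/(3 + v))
W(K, Z) = -1 (W(K, Z) = -2 + 1 = -1)
s = 49/9 (s = (2*6/(3 + 6) + 1)**2 = (2*6/9 + 1)**2 = (2*6*(1/9) + 1)**2 = (4/3 + 1)**2 = (7/3)**2 = 49/9 ≈ 5.4444)
218 + W(21, -11)*s = 218 - 1*49/9 = 218 - 49/9 = 1913/9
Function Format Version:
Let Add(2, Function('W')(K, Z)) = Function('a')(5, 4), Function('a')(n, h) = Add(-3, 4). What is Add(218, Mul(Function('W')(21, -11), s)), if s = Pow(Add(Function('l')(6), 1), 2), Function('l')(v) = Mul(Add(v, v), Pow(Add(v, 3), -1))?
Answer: Rational(1913, 9) ≈ 212.56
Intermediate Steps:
Function('a')(n, h) = 1
Function('l')(v) = Mul(2, v, Pow(Add(3, v), -1)) (Function('l')(v) = Mul(Mul(2, v), Pow(Add(3, v), -1)) = Mul(2, v, Pow(Add(3, v), -1)))
Function('W')(K, Z) = -1 (Function('W')(K, Z) = Add(-2, 1) = -1)
s = Rational(49, 9) (s = Pow(Add(Mul(2, 6, Pow(Add(3, 6), -1)), 1), 2) = Pow(Add(Mul(2, 6, Pow(9, -1)), 1), 2) = Pow(Add(Mul(2, 6, Rational(1, 9)), 1), 2) = Pow(Add(Rational(4, 3), 1), 2) = Pow(Rational(7, 3), 2) = Rational(49, 9) ≈ 5.4444)
Add(218, Mul(Function('W')(21, -11), s)) = Add(218, Mul(-1, Rational(49, 9))) = Add(218, Rational(-49, 9)) = Rational(1913, 9)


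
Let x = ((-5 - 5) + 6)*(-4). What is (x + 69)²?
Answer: 7225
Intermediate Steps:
x = 16 (x = (-10 + 6)*(-4) = -4*(-4) = 16)
(x + 69)² = (16 + 69)² = 85² = 7225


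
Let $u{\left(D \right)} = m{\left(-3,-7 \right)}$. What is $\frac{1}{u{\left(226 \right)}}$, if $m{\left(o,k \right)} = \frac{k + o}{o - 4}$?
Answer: $\frac{7}{10} \approx 0.7$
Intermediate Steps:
$m{\left(o,k \right)} = \frac{k + o}{-4 + o}$
$u{\left(D \right)} = \frac{10}{7}$ ($u{\left(D \right)} = \frac{-7 - 3}{-4 - 3} = \frac{1}{-7} \left(-10\right) = \left(- \frac{1}{7}\right) \left(-10\right) = \frac{10}{7}$)
$\frac{1}{u{\left(226 \right)}} = \frac{1}{\frac{10}{7}} = \frac{7}{10}$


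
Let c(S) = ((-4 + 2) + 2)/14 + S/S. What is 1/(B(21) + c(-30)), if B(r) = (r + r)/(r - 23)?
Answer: -1/20 ≈ -0.050000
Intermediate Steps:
c(S) = 1 (c(S) = (-2 + 2)*(1/14) + 1 = 0*(1/14) + 1 = 0 + 1 = 1)
B(r) = 2*r/(-23 + r) (B(r) = (2*r)/(-23 + r) = 2*r/(-23 + r))
1/(B(21) + c(-30)) = 1/(2*21/(-23 + 21) + 1) = 1/(2*21/(-2) + 1) = 1/(2*21*(-1/2) + 1) = 1/(-21 + 1) = 1/(-20) = -1/20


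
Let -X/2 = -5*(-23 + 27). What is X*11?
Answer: 440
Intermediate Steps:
X = 40 (X = -(-10)*(-23 + 27) = -(-10)*4 = -2*(-20) = 40)
X*11 = 40*11 = 440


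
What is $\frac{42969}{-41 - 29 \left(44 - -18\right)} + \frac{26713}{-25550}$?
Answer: $- \frac{382327719}{15662150} \approx -24.411$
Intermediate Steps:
$\frac{42969}{-41 - 29 \left(44 - -18\right)} + \frac{26713}{-25550} = \frac{42969}{-41 - 29 \left(44 + 18\right)} + 26713 \left(- \frac{1}{25550}\right) = \frac{42969}{-41 - 1798} - \frac{26713}{25550} = \frac{42969}{-1839} - \frac{26713}{25550} = 42969 \left(- \frac{1}{1839}\right) - \frac{26713}{25550} = - \frac{14323}{613} - \frac{26713}{25550} = - \frac{382327719}{15662150}$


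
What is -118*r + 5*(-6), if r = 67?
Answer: -7936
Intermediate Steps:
-118*r + 5*(-6) = -118*67 + 5*(-6) = -7906 - 30 = -7936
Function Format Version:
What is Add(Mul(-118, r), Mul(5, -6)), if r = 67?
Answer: -7936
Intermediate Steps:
Add(Mul(-118, r), Mul(5, -6)) = Add(Mul(-118, 67), Mul(5, -6)) = Add(-7906, -30) = -7936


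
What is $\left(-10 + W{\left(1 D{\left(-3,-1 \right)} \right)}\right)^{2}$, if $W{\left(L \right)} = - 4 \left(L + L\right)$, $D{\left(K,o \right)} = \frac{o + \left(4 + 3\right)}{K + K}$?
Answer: $4$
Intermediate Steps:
$D{\left(K,o \right)} = \frac{7 + o}{2 K}$ ($D{\left(K,o \right)} = \frac{o + 7}{2 K} = \left(7 + o\right) \frac{1}{2 K} = \frac{7 + o}{2 K}$)
$W{\left(L \right)} = - 8 L$ ($W{\left(L \right)} = - 4 \cdot 2 L = - 8 L$)
$\left(-10 + W{\left(1 D{\left(-3,-1 \right)} \right)}\right)^{2} = \left(-10 - 8 \cdot 1 \frac{7 - 1}{2 \left(-3\right)}\right)^{2} = \left(-10 - 8 \cdot 1 \cdot \frac{1}{2} \left(- \frac{1}{3}\right) 6\right)^{2} = \left(-10 - 8 \cdot 1 \left(-1\right)\right)^{2} = \left(-10 - -8\right)^{2} = \left(-10 + 8\right)^{2} = \left(-2\right)^{2} = 4$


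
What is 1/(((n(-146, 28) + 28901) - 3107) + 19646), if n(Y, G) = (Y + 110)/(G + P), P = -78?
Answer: 25/1136018 ≈ 2.2007e-5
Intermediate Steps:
n(Y, G) = (110 + Y)/(-78 + G) (n(Y, G) = (Y + 110)/(G - 78) = (110 + Y)/(-78 + G))
1/(((n(-146, 28) + 28901) - 3107) + 19646) = 1/((((110 - 146)/(-78 + 28) + 28901) - 3107) + 19646) = 1/(((-36/(-50) + 28901) - 3107) + 19646) = 1/(((-1/50*(-36) + 28901) - 3107) + 19646) = 1/(((18/25 + 28901) - 3107) + 19646) = 1/((722543/25 - 3107) + 19646) = 1/(644868/25 + 19646) = 1/(1136018/25) = 25/1136018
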